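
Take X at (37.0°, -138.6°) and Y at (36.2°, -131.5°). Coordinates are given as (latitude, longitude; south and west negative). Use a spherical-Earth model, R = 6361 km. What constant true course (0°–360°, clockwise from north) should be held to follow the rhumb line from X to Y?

98.0°

Δψ = ln[tan(π/4+φ₂/2)/tan(π/4+φ₁/2)] = -0.0174
Δλ = +0.1239 rad (taken the short way round)
course = atan2(Δλ, Δψ) = 97.99°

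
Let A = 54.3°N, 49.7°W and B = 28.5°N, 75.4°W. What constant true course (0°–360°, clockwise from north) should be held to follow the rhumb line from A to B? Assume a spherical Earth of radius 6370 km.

Δψ = ln[tan(π/4+φ₂/2)/tan(π/4+φ₁/2)] = -0.6138
Δλ = -0.4485 rad (taken the short way round)
course = atan2(Δλ, Δψ) = 216.16°

216.2°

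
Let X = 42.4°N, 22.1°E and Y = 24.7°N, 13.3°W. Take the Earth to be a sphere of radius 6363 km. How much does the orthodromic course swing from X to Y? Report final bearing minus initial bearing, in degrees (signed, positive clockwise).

-20.2°

At departure: θ₁ = atan2(sin Δλ cos φ₂, cos φ₁ sin φ₂ − sin φ₁ cos φ₂ cos Δλ) = 250.07°
At arrival: θ₂ = atan2(sin Δλ cos φ₁, −cos φ₂ sin φ₁ + sin φ₂ cos φ₁ cos Δλ) = 229.83°
Δθ = θ₂ − θ₁ = -20.2°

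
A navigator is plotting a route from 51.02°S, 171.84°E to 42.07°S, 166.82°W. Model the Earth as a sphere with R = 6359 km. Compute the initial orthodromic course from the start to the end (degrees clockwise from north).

66.8°

N = sin Δλ·cos φ₂ = +0.2701;  D = cos φ₁ sin φ₂ − sin φ₁ cos φ₂ cos Δλ = +0.1160
initial course = atan2(N, D) = 66.76°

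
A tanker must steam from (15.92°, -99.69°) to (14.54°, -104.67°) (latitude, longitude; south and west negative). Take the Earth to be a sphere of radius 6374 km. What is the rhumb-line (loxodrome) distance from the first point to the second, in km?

556 km

Rhumb course C = atan2(Δλ, Δψ) with Δψ = ln[tan(π/4+φ₂/2)/tan(π/4+φ₁/2)] = -0.0250, Δλ = -0.0869 → C = 253.98°
d = R·|Δφ| / |cos C| = 6374·0.02409 / 0.27604 = 556 km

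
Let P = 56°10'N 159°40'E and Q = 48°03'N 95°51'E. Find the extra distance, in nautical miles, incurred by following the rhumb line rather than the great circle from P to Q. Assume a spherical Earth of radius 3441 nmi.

Great circle: cos σ = sin φ₁ sin φ₂ + cos φ₁ cos φ₂ cos Δλ,  σ = 0.6729 rad → d_gc = 2315.5 nmi
Rhumb line: Δψ = -0.2315, q = Δφ/Δψ = 0.6120, d_rh = R√(Δφ²+q²Δλ²) = 2395.5 nmi
Excess = 2395.5 − 2315.5 = 80.0 ≈ 80 nmi

80 nmi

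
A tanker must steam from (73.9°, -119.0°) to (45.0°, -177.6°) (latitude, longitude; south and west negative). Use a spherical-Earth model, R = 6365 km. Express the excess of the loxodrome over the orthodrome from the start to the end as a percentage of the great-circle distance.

3.4%

Great circle: σ = 0.6737 rad → d_gc = Rσ = 4287.9 km
Rhumb: Δφ = -0.5044, Δλ = -1.0228, Δψ = -1.0746, q = Δφ/Δψ = 0.4694 → d_rh = R√(Δφ²+q²Δλ²) = 4432.2 km
Excess = (4432.2 − 4287.9) / 4287.9 = 144.3 / 4287.9 = 3.37% ≈ 3.4%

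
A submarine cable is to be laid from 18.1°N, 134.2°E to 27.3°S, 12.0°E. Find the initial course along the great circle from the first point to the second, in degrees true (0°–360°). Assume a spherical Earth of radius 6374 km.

249.0°

θ = atan2( sin Δλ·cos φ₂ ,  cos φ₁ sin φ₂ − sin φ₁ cos φ₂ cos Δλ )
  = atan2(-0.7519, -0.2888) = 248.99°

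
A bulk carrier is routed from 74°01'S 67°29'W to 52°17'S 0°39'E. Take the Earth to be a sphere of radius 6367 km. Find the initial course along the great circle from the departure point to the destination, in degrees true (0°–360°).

θ = atan2( sin Δλ·cos φ₂ ,  cos φ₁ sin φ₂ − sin φ₁ cos φ₂ cos Δλ )
  = atan2(+0.5677, +0.0012) = 89.88°

89.9°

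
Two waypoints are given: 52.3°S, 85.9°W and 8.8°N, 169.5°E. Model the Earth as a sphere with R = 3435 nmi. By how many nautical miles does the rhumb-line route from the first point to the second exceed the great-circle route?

213 nmi

Great circle: cos σ = sin φ₁ sin φ₂ + cos φ₁ cos φ₂ cos Δλ,  σ = 1.8477 rad → d_gc = 6346.8 nmi
Rhumb line: Δψ = +1.2289, q = Δφ/Δψ = 0.8678, d_rh = R√(Δφ²+q²Δλ²) = 6559.8 nmi
Excess = 6559.8 − 6346.8 = 213.0 ≈ 213 nmi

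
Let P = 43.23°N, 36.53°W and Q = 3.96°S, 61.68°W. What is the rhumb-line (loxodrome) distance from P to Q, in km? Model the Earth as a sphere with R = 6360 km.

Δψ = ln[tan(π/4+φ₂/2)/tan(π/4+φ₁/2)] = -0.9075;  Δφ = -0.8236 rad,  Δλ = -0.4390 rad
q = Δφ/Δψ = 0.9076
d = R·√(Δφ² + q²Δλ²) = 6360·0.91491 = 5819 km

5819 km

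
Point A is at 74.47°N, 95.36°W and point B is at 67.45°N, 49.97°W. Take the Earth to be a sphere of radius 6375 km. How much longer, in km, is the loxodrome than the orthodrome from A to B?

42 km

Great circle: cos σ = sin φ₁ sin φ₂ + cos φ₁ cos φ₂ cos Δλ,  σ = 0.2768 rad → d_gc = 1764.6 km
Rhumb line: Δψ = -0.3798, q = Δφ/Δψ = 0.3226, d_rh = R√(Δφ²+q²Δλ²) = 1806.6 km
Excess = 1806.6 − 1764.6 = 42.0 ≈ 42 km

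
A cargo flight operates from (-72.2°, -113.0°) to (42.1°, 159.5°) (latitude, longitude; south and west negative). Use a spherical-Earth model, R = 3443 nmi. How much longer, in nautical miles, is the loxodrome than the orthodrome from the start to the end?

Great circle: cos σ = sin φ₁ sin φ₂ + cos φ₁ cos φ₂ cos Δλ,  σ = 2.2503 rad → d_gc = 7747.9 nmi
Rhumb line: Δψ = +2.6656, q = Δφ/Δψ = 0.7484, d_rh = R√(Δφ²+q²Δλ²) = 7915.8 nmi
Excess = 7915.8 − 7747.9 = 167.9 ≈ 168 nmi

168 nmi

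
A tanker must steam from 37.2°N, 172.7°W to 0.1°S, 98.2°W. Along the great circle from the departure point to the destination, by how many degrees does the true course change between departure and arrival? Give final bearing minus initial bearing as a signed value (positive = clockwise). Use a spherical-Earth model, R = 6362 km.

+28.6°

Initial bearing θ₁ = atan2(sin Δλ cos φ₂, cos φ₁ sin φ₂ − sin φ₁ cos φ₂ cos Δλ) = 99.60°
Final bearing θ₂ = (initial bearing from the destination back to the start) + 180° = 128.24°
Δθ = θ₂ − θ₁ = +28.6°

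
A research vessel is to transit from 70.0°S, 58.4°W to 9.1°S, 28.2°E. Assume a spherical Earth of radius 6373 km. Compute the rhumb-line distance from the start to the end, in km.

9386 km

Δψ = ln[tan(π/4+φ₂/2)/tan(π/4+φ₁/2)] = +1.5759;  Δφ = +1.0629 rad,  Δλ = +1.5115 rad
q = Δφ/Δψ = 0.6745
d = R·√(Δφ² + q²Δλ²) = 6373·1.47275 = 9386 km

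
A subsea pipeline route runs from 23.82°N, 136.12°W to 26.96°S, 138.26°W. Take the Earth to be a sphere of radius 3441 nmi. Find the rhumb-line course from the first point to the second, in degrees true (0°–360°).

182.3°

Δψ = ln[tan(π/4+φ₂/2)/tan(π/4+φ₁/2)] = -0.9172
Δλ = -0.0374 rad (taken the short way round)
course = atan2(Δλ, Δψ) = 182.33°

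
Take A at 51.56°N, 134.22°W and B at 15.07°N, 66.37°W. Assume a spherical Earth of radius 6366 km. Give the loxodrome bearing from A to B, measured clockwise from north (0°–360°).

Meridional parts: M(φ₁)=+1.0537, M(φ₂)=+0.2661 → ΔM = -0.7876;  Δλ = +1.1842 rad
tan C = Δλ / ΔM = -1.5035 → C = 123.63°

123.6°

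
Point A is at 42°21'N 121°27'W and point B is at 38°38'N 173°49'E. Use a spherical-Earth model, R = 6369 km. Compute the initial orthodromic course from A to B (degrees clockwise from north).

288.5°

N = sin Δλ·cos φ₂ = -0.7064;  D = cos φ₁ sin φ₂ − sin φ₁ cos φ₂ cos Δλ = +0.2368
initial course = atan2(N, D) = 288.53°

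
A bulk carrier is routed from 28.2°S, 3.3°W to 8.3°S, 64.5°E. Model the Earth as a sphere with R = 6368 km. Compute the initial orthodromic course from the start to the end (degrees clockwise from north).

86.9°

N = sin Δλ·cos φ₂ = +0.9162;  D = cos φ₁ sin φ₂ − sin φ₁ cos φ₂ cos Δλ = +0.0495
initial course = atan2(N, D) = 86.91°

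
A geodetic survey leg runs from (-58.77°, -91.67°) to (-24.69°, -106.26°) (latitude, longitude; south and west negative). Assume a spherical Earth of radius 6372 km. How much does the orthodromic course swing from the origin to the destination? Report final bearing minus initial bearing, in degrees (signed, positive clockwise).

+10.2°

At departure: θ₁ = atan2(sin Δλ cos φ₂, cos φ₁ sin φ₂ − sin φ₁ cos φ₂ cos Δλ) = 336.85°
At arrival: θ₂ = atan2(sin Δλ cos φ₁, −cos φ₂ sin φ₁ + sin φ₂ cos φ₁ cos Δλ) = 347.04°
Δθ = θ₂ − θ₁ = +10.2°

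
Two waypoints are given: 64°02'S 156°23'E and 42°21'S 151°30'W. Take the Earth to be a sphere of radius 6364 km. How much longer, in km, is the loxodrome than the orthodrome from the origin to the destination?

94 km

Great circle: cos σ = sin φ₁ sin φ₂ + cos φ₁ cos φ₂ cos Δλ,  σ = 0.6362 rad → d_gc = 4048.8 km
Rhumb line: Δψ = +0.6498, q = Δφ/Δψ = 0.5824, d_rh = R√(Δφ²+q²Δλ²) = 4143.2 km
Excess = 4143.2 − 4048.8 = 94.4 ≈ 94 km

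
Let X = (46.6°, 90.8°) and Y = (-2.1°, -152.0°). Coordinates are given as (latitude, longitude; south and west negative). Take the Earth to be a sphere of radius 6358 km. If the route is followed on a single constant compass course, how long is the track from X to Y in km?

Δψ = ln[tan(π/4+φ₂/2)/tan(π/4+φ₁/2)] = -0.9581;  Δφ = -0.8500 rad,  Δλ = +2.0455 rad
q = Δφ/Δψ = 0.8872
d = R·√(Δφ² + q²Δλ²) = 6358·2.00389 = 12741 km

12741 km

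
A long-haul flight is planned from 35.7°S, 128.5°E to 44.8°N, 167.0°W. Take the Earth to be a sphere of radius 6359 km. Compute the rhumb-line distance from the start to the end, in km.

Rhumb course C = atan2(Δλ, Δψ) with Δψ = ln[tan(π/4+φ₂/2)/tan(π/4+φ₁/2)] = +1.5443, Δλ = +1.1257 → C = 36.09°
d = R·|Δφ| / |cos C| = 6359·1.40499 / 0.80808 = 11056 km

11056 km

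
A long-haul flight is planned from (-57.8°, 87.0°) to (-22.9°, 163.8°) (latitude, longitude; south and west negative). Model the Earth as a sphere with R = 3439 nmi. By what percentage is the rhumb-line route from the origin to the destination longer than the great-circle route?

3.7%

Great circle: σ = 1.1137 rad → d_gc = Rσ = 3829.9 nmi
Rhumb: Δφ = +0.6091, Δλ = +1.3404, Δψ = +0.8318, q = Δφ/Δψ = 0.7323 → d_rh = R√(Δφ²+q²Δλ²) = 3972.7 nmi
Excess = (3972.7 − 3829.9) / 3829.9 = 142.8 / 3829.9 = 3.73% ≈ 3.7%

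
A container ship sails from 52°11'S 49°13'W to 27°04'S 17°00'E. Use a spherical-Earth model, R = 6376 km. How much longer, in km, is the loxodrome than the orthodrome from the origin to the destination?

155 km

Great circle: cos σ = sin φ₁ sin φ₂ + cos φ₁ cos φ₂ cos Δλ,  σ = 0.9525 rad → d_gc = 6073.2 km
Rhumb line: Δψ = +0.5803, q = Δφ/Δψ = 0.7554, d_rh = R√(Δφ²+q²Δλ²) = 6228.4 km
Excess = 6228.4 − 6073.2 = 155.2 ≈ 155 km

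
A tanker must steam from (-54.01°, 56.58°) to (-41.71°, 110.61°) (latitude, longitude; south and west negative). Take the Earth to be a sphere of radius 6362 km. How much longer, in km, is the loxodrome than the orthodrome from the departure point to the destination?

Great circle: cos σ = sin φ₁ sin φ₂ + cos φ₁ cos φ₂ cos Δλ,  σ = 0.6501 rad → d_gc = 4135.9 km
Rhumb line: Δψ = +0.3221, q = Δφ/Δψ = 0.6665, d_rh = R√(Δφ²+q²Δλ²) = 4225.3 km
Excess = 4225.3 − 4135.9 = 89.4 ≈ 89 km

89 km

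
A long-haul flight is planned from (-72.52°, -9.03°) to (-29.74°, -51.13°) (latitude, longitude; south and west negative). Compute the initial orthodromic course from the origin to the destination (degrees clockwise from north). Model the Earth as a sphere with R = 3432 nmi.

308.6°

θ = atan2( sin Δλ·cos φ₂ ,  cos φ₁ sin φ₂ − sin φ₁ cos φ₂ cos Δλ )
  = atan2(-0.5821, +0.4655) = 308.65°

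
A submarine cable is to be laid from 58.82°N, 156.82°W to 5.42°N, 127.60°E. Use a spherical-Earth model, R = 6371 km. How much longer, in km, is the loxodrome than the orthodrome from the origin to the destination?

234 km

Great circle: cos σ = sin φ₁ sin φ₂ + cos φ₁ cos φ₂ cos Δλ,  σ = 1.3601 rad → d_gc = 8665.0 km
Rhumb line: Δψ = -1.1817, q = Δφ/Δψ = 0.7887, d_rh = R√(Δφ²+q²Δλ²) = 8898.8 km
Excess = 8898.8 − 8665.0 = 233.8 ≈ 234 km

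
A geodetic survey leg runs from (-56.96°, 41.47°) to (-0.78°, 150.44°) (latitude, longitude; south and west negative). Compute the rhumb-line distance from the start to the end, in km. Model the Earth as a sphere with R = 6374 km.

11700 km

Δψ = ln[tan(π/4+φ₂/2)/tan(π/4+φ₁/2)] = +1.2018;  Δφ = +0.9805 rad,  Δλ = +1.9019 rad
q = Δφ/Δψ = 0.8159
d = R·√(Δφ² + q²Δλ²) = 6374·1.83557 = 11700 km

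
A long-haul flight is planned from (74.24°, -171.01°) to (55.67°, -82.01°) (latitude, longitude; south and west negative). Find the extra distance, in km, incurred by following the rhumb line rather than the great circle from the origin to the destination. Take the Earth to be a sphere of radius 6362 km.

370 km

Great circle: cos σ = sin φ₁ sin φ₂ + cos φ₁ cos φ₂ cos Δλ,  σ = 0.6478 rad → d_gc = 4121.1 km
Rhumb line: Δψ = -0.8028, q = Δφ/Δψ = 0.4037, d_rh = R√(Δφ²+q²Δλ²) = 4491.2 km
Excess = 4491.2 − 4121.1 = 370.1 ≈ 370 km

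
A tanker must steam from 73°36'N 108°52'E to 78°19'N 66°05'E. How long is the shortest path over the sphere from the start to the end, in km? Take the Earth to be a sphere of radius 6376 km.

1232 km

cos σ = sin φ₁ sin φ₂ + cos φ₁ cos φ₂ cos Δλ
      = sin(73.60°)sin(78.32°) + cos(73.60°)cos(78.32°)cos(-42.78°) = 0.9814
σ = 11.068° → d = Rσ = 6376·0.19317 = 1232 km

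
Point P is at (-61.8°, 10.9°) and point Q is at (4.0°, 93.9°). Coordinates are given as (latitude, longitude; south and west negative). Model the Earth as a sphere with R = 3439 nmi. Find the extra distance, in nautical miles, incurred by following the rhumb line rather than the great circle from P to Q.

164 nmi

Great circle: cos σ = sin φ₁ sin φ₂ + cos φ₁ cos φ₂ cos Δλ,  σ = 1.5748 rad → d_gc = 5415.8 nmi
Rhumb line: Δψ = +1.4514, q = Δφ/Δψ = 0.7912, d_rh = R√(Δφ²+q²Δλ²) = 5579.9 nmi
Excess = 5579.9 − 5415.8 = 164.1 ≈ 164 nmi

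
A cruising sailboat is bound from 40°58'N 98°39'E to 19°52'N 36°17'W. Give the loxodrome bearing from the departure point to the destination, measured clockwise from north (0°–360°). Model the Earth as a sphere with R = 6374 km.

Meridional parts: M(φ₁)=+0.7851, M(φ₂)=+0.3539 → ΔM = -0.4312;  Δλ = -2.3550 rad
tan C = Δλ / ΔM = +5.4617 → C = 259.62°

259.6°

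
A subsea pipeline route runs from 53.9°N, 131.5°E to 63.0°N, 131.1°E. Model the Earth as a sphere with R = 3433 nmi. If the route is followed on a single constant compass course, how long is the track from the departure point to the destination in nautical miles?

545 nmi

Δψ = ln[tan(π/4+φ₂/2)/tan(π/4+φ₁/2)] = +0.3056;  Δφ = +0.1588 rad,  Δλ = -0.0070 rad
q = Δφ/Δψ = 0.5198
d = R·√(Δφ² + q²Δλ²) = 3433·0.15887 = 545 nmi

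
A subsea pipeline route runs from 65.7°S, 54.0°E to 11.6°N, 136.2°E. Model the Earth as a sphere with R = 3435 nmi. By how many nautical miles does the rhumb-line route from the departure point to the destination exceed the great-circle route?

Great circle: cos σ = sin φ₁ sin φ₂ + cos φ₁ cos φ₂ cos Δλ,  σ = 1.6997 rad → d_gc = 5838.50 nmi
Rhumb line: Δψ = +1.7396, q = Δφ/Δψ = 0.7755, d_rh = R√(Δφ²+q²Δλ²) = 6006.98 nmi
Excess = 6006.98 − 5838.50 = 168.48 ≈ 168 nmi

168 nmi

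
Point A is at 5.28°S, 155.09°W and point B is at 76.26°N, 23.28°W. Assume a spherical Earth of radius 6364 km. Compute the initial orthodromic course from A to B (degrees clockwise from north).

10.5°

θ = atan2( sin Δλ·cos φ₂ ,  cos φ₁ sin φ₂ − sin φ₁ cos φ₂ cos Δλ )
  = atan2(+0.1770, +0.9527) = 10.53°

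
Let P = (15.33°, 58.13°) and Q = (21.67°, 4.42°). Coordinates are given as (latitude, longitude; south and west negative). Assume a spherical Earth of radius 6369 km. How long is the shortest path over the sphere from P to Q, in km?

5679 km

cos σ = sin φ₁ sin φ₂ + cos φ₁ cos φ₂ cos Δλ
      = sin(15.33°)sin(21.67°) + cos(15.33°)cos(21.67°)cos(-53.71°) = 0.6281
σ = 51.090° → d = Rσ = 6369·0.89169 = 5679 km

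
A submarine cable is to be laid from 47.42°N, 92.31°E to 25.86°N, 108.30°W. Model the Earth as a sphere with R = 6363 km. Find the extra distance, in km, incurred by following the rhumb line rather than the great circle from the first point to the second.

Great circle: cos σ = sin φ₁ sin φ₂ + cos φ₁ cos φ₂ cos Δλ,  σ = 1.8222 rad → d_gc = 11594.4 km
Rhumb line: Δψ = -0.4749, q = Δφ/Δψ = 0.7923, d_rh = R√(Δφ²+q²Δλ²) = 14227.8 km
Excess = 14227.8 − 11594.4 = 2633.4 ≈ 2633 km

2633 km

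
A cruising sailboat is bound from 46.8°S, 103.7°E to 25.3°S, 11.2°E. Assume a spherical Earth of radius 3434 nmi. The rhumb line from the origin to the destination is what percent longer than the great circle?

Great circle: σ = 1.2823 rad → d_gc = Rσ = 4403.3 nmi
Rhumb: Δφ = +0.3752, Δλ = -1.6144, Δψ = +0.4699, q = Δφ/Δψ = 0.7986 → d_rh = R√(Δφ²+q²Δλ²) = 4611.3 nmi
Excess = (4611.3 − 4403.3) / 4403.3 = 208.0 / 4403.3 = 4.72% ≈ 4.7%

4.7%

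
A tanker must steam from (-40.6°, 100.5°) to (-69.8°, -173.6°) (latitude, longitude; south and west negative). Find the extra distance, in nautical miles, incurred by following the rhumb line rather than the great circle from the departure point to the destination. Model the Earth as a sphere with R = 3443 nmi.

218 nmi

Great circle: cos σ = sin φ₁ sin φ₂ + cos φ₁ cos φ₂ cos Δλ,  σ = 0.8899 rad → d_gc = 3063.9 nmi
Rhumb line: Δψ = -0.9486, q = Δφ/Δψ = 0.5372, d_rh = R√(Δφ²+q²Δλ²) = 3281.7 nmi
Excess = 3281.7 − 3063.9 = 217.8 ≈ 218 nmi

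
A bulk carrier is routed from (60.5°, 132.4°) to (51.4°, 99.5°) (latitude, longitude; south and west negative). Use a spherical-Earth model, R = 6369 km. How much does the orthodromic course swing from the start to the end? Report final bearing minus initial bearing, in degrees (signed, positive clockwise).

Initial bearing θ₁ = atan2(sin Δλ cos φ₂, cos φ₁ sin φ₂ − sin φ₁ cos φ₂ cos Δλ) = 258.16°
Final bearing θ₂ = (initial bearing from the destination back to the start) + 180° = 230.58°
Δθ = θ₂ − θ₁ = -27.6°

-27.6°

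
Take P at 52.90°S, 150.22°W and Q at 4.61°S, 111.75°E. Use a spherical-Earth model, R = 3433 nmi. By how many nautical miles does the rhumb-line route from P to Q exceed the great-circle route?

225 nmi

Great circle: cos σ = sin φ₁ sin φ₂ + cos φ₁ cos φ₂ cos Δλ,  σ = 1.5907 rad → d_gc = 5460.8 nmi
Rhumb line: Δψ = +1.0114, q = Δφ/Δψ = 0.8333, d_rh = R√(Δφ²+q²Δλ²) = 5685.9 nmi
Excess = 5685.9 − 5460.8 = 225.1 ≈ 225 nmi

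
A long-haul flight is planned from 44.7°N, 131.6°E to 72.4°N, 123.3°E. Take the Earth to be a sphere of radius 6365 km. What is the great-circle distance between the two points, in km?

cos σ = sin φ₁ sin φ₂ + cos φ₁ cos φ₂ cos Δλ
      = sin(44.70°)sin(72.40°) + cos(44.70°)cos(72.40°)cos(-8.30°) = 0.8831
σ = 27.976° → d = Rσ = 6365·0.48828 = 3108 km

3108 km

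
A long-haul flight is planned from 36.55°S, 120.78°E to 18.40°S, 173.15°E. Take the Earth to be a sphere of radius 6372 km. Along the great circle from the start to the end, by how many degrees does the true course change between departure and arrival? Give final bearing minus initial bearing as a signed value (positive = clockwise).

-25.9°

Initial bearing θ₁ = atan2(sin Δλ cos φ₂, cos φ₁ sin φ₂ − sin φ₁ cos φ₂ cos Δλ) = 83.06°
Final bearing θ₂ = (initial bearing from the destination back to the start) + 180° = 57.18°
Δθ = θ₂ − θ₁ = -25.9°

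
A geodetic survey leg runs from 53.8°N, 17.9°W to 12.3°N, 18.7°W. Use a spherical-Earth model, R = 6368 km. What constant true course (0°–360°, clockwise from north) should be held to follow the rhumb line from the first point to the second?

180.9°

Δψ = ln[tan(π/4+φ₂/2)/tan(π/4+φ₁/2)] = -0.9019
Δλ = -0.0140 rad (taken the short way round)
course = atan2(Δλ, Δψ) = 180.89°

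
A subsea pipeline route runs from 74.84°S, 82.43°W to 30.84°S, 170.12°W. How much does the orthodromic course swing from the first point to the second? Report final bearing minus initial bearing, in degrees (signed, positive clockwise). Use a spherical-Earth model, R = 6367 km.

At departure: θ₁ = atan2(sin Δλ cos φ₂, cos φ₁ sin φ₂ − sin φ₁ cos φ₂ cos Δλ) = 263.31°
At arrival: θ₂ = atan2(sin Δλ cos φ₁, −cos φ₂ sin φ₁ + sin φ₂ cos φ₁ cos Δλ) = 342.39°
Δθ = θ₂ − θ₁ = +79.1°

+79.1°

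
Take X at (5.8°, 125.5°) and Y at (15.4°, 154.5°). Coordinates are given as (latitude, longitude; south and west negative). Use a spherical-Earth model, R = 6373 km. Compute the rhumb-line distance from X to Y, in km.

Rhumb course C = atan2(Δλ, Δψ) with Δψ = ln[tan(π/4+φ₂/2)/tan(π/4+φ₁/2)] = +0.1707, Δλ = +0.5061 → C = 71.37°
d = R·|Δφ| / |cos C| = 6373·0.16755 / 0.31953 = 3342 km

3342 km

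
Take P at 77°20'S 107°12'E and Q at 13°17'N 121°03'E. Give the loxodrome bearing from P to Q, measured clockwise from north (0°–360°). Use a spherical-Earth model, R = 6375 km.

5.7°

Δψ = ln[tan(π/4+φ₂/2)/tan(π/4+φ₁/2)] = +2.4323
Δλ = +0.2417 rad (taken the short way round)
course = atan2(Δλ, Δψ) = 5.68°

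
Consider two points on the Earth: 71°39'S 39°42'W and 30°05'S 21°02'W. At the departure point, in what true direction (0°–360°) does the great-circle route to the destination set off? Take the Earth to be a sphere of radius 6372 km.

24.1°

θ = atan2( sin Δλ·cos φ₂ ,  cos φ₁ sin φ₂ − sin φ₁ cos φ₂ cos Δλ )
  = atan2(+0.2769, +0.6203) = 24.06°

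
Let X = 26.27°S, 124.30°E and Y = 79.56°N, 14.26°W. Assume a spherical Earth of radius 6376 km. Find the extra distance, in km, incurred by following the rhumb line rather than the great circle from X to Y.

Great circle: cos σ = sin φ₁ sin φ₂ + cos φ₁ cos φ₂ cos Δλ,  σ = 2.1617 rad → d_gc = 13782.8 km
Rhumb line: Δψ = +2.8684, q = Δφ/Δψ = 0.6439, d_rh = R√(Δφ²+q²Δλ²) = 15404.0 km
Excess = 15404.0 − 13782.8 = 1621.2 ≈ 1621 km

1621 km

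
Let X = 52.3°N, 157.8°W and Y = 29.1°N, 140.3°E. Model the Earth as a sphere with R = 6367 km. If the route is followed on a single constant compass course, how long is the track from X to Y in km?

Δψ = ln[tan(π/4+φ₂/2)/tan(π/4+φ₁/2)] = -0.5434;  Δφ = -0.4049 rad,  Δλ = -1.0804 rad
q = Δφ/Δψ = 0.7451
d = R·√(Δφ² + q²Δλ²) = 6367·0.90107 = 5737 km

5737 km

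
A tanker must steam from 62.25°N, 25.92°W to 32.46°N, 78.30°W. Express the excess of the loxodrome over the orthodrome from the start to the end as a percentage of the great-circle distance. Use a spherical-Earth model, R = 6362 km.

2.0%

Great circle: σ = 0.7745 rad → d_gc = Rσ = 4927.1 km
Rhumb: Δφ = -0.5199, Δλ = -0.9142, Δψ = -0.7988, q = Δφ/Δψ = 0.6509 → d_rh = R√(Δφ²+q²Δλ²) = 5027.3 km
Excess = (5027.3 − 4927.1) / 4927.1 = 100.2 / 4927.1 = 2.03% ≈ 2.0%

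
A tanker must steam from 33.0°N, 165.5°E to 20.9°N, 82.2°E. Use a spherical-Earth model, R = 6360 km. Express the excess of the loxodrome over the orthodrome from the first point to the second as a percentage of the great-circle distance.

Great circle: σ = 1.2811 rad → d_gc = Rσ = 8147.5 km
Rhumb: Δφ = -0.2112, Δλ = -1.4539, Δψ = -0.2376, q = Δφ/Δψ = 0.8889 → d_rh = R√(Δφ²+q²Δλ²) = 8328.1 km
Excess = (8328.1 − 8147.5) / 8147.5 = 180.6 / 8147.5 = 2.22% ≈ 2.2%

2.2%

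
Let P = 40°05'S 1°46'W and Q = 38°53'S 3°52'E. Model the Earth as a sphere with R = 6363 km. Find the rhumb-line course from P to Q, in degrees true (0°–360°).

Δψ = ln[tan(π/4+φ₂/2)/tan(π/4+φ₁/2)] = +0.0271
Δλ = +0.0983 rad (taken the short way round)
course = atan2(Δλ, Δψ) = 74.57°

74.6°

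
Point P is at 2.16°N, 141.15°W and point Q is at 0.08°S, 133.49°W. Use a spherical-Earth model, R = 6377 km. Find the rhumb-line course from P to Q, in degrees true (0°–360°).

Meridional parts: M(φ₁)=+0.0377, M(φ₂)=-0.0014 → ΔM = -0.0391;  Δλ = +0.1337 rad
tan C = Δλ / ΔM = -3.4189 → C = 106.30°

106.3°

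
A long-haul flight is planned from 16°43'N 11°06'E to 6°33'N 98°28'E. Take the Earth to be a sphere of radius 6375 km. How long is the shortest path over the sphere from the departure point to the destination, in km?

9525 km

Haversine: a = sin²(Δφ/2)+cos φ₁ cos φ₂ sin²(Δλ/2) = 0.46174;  σ = 2·atan2(√a,√(1−a))
σ = 85.611° → d = Rσ = 6375·1.49420 = 9525 km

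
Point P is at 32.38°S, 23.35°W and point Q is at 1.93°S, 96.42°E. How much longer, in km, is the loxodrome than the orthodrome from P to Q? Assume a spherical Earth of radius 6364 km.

357 km

Great circle: cos σ = sin φ₁ sin φ₂ + cos φ₁ cos φ₂ cos Δλ,  σ = 1.9835 rad → d_gc = 12622.7 km
Rhumb line: Δψ = +0.5642, q = Δφ/Δψ = 0.9420, d_rh = R√(Δφ²+q²Δλ²) = 12979.9 km
Excess = 12979.9 − 12622.7 = 357.2 ≈ 357 km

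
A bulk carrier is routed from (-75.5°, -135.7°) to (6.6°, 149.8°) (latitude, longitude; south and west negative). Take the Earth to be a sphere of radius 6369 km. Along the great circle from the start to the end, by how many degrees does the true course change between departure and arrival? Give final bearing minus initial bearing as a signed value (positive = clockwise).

At departure: θ₁ = atan2(sin Δλ cos φ₂, cos φ₁ sin φ₂ − sin φ₁ cos φ₂ cos Δλ) = 286.62°
At arrival: θ₂ = atan2(sin Δλ cos φ₁, −cos φ₂ sin φ₁ + sin φ₂ cos φ₁ cos Δλ) = 346.02°
Δθ = θ₂ − θ₁ = +59.4°

+59.4°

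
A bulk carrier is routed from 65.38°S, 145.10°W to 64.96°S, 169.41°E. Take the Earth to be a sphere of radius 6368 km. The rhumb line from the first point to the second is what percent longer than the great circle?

Great circle: σ = 0.3262 rad → d_gc = Rσ = 2077.4 km
Rhumb: Δφ = +0.0073, Δλ = -0.7940, Δψ = +0.0175, q = Δφ/Δψ = 0.4199 → d_rh = R√(Δφ²+q²Δλ²) = 2123.6 km
Excess = (2123.6 − 2077.4) / 2077.4 = 46.2 / 2077.4 = 2.22% ≈ 2.2%

2.2%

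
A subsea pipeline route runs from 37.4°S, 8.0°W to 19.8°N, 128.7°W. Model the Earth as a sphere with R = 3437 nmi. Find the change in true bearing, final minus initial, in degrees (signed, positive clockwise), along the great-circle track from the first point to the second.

At departure: θ₁ = atan2(sin Δλ cos φ₂, cos φ₁ sin φ₂ − sin φ₁ cos φ₂ cos Δλ) = 268.40°
At arrival: θ₂ = atan2(sin Δλ cos φ₁, −cos φ₂ sin φ₁ + sin φ₂ cos φ₁ cos Δλ) = 302.44°
Δθ = θ₂ − θ₁ = +34.0°

+34.0°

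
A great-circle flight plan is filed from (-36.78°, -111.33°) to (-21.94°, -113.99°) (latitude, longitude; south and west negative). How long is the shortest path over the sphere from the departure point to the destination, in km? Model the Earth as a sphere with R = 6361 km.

1667 km

Haversine: a = sin²(Δφ/2)+cos φ₁ cos φ₂ sin²(Δλ/2) = 0.01708;  σ = 2·atan2(√a,√(1−a))
σ = 15.018° → d = Rσ = 6361·0.26211 = 1667 km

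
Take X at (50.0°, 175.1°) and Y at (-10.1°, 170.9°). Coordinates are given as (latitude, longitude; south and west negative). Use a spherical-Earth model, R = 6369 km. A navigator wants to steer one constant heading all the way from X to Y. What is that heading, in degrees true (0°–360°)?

183.5°

Meridional parts: M(φ₁)=+1.0107, M(φ₂)=-0.1772 → ΔM = -1.1879;  Δλ = -0.0733 rad
tan C = Δλ / ΔM = +0.0617 → C = 183.53°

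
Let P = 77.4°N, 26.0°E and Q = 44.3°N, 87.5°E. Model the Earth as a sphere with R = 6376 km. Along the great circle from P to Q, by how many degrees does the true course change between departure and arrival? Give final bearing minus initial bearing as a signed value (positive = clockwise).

+56.9°

At departure: θ₁ = atan2(sin Δλ cos φ₂, cos φ₁ sin φ₂ − sin φ₁ cos φ₂ cos Δλ) = 106.05°
At arrival: θ₂ = atan2(sin Δλ cos φ₁, −cos φ₂ sin φ₁ + sin φ₂ cos φ₁ cos Δλ) = 162.97°
Δθ = θ₂ − θ₁ = +56.9°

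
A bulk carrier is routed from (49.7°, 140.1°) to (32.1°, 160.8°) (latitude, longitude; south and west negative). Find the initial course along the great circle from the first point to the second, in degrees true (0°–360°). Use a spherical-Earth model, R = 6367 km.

θ = atan2( sin Δλ·cos φ₂ ,  cos φ₁ sin φ₂ − sin φ₁ cos φ₂ cos Δλ )
  = atan2(+0.2994, -0.2607) = 131.04°

131.0°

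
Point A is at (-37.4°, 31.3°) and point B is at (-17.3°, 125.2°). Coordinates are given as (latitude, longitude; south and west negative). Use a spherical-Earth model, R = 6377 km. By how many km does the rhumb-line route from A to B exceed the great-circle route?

285 km

Great circle: cos σ = sin φ₁ sin φ₂ + cos φ₁ cos φ₂ cos Δλ,  σ = 1.4414 rad → d_gc = 9191.8 km
Rhumb line: Δψ = +0.3981, q = Δφ/Δψ = 0.8812, d_rh = R√(Δφ²+q²Δλ²) = 9477.1 km
Excess = 9477.1 − 9191.8 = 285.3 ≈ 285 km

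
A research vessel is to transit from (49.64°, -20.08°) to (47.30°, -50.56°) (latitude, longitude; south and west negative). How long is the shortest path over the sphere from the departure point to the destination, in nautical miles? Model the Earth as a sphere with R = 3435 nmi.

cos σ = sin φ₁ sin φ₂ + cos φ₁ cos φ₂ cos Δλ
      = sin(49.64°)sin(47.30°) + cos(49.64°)cos(47.30°)cos(-30.48°) = 0.9385
σ = 20.203° → d = Rσ = 3435·0.35261 = 1211 nmi

1211 nmi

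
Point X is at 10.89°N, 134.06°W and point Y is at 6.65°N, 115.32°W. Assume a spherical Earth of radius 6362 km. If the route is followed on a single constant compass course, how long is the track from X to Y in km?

2109 km

Rhumb course C = atan2(Δλ, Δψ) with Δψ = ln[tan(π/4+φ₂/2)/tan(π/4+φ₁/2)] = -0.0749, Δλ = +0.3271 → C = 102.90°
d = R·|Δφ| / |cos C| = 6362·0.07400 / 0.22321 = 2109 km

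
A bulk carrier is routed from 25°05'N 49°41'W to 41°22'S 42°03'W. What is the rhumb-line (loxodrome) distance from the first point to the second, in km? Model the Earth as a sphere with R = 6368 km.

7427 km

Rhumb course C = atan2(Δλ, Δψ) with Δψ = ln[tan(π/4+φ₂/2)/tan(π/4+φ₁/2)] = -1.2468, Δλ = +0.1332 → C = 173.90°
d = R·|Δφ| / |cos C| = 6368·1.15977 / 0.99434 = 7427 km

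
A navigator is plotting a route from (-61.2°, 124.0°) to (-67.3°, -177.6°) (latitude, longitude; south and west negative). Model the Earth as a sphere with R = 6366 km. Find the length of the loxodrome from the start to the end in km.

2887 km

Rhumb course C = atan2(Δλ, Δψ) with Δψ = ln[tan(π/4+φ₂/2)/tan(π/4+φ₁/2)] = -0.2462, Δλ = +1.0193 → C = 103.58°
d = R·|Δφ| / |cos C| = 6366·0.10647 / 0.23477 = 2887 km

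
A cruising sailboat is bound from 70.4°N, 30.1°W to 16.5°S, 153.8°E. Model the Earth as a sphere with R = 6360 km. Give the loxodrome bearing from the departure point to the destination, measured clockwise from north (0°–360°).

236.3°

Δψ = ln[tan(π/4+φ₂/2)/tan(π/4+φ₁/2)] = -2.0481
Δλ = -3.0735 rad (taken the short way round)
course = atan2(Δλ, Δψ) = 236.32°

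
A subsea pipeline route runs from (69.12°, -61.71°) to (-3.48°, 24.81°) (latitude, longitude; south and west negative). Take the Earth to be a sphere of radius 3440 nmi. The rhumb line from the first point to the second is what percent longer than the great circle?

Great circle: σ = 1.6059 rad → d_gc = Rσ = 5524.4 nmi
Rhumb: Δφ = -1.2671, Δλ = +1.5101, Δψ = -1.7522, q = Δφ/Δψ = 0.7232 → d_rh = R√(Δφ²+q²Δλ²) = 5754.2 nmi
Excess = (5754.2 − 5524.4) / 5524.4 = 229.8 / 5524.4 = 4.16% ≈ 4.2%

4.2%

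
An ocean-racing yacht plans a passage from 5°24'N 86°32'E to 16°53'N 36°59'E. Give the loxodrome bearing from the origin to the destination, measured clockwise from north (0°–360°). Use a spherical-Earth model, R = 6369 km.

283.3°

Δψ = ln[tan(π/4+φ₂/2)/tan(π/4+φ₁/2)] = +0.2046
Δλ = -0.8648 rad (taken the short way round)
course = atan2(Δλ, Δψ) = 283.31°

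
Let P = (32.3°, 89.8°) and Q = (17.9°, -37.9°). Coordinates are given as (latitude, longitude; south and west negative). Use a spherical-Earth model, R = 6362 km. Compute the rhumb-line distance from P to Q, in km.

12891 km

Rhumb course C = atan2(Δλ, Δψ) with Δψ = ln[tan(π/4+φ₂/2)/tan(π/4+φ₁/2)] = -0.2786, Δλ = -2.2288 → C = 262.88°
d = R·|Δφ| / |cos C| = 6362·0.25133 / 0.12403 = 12891 km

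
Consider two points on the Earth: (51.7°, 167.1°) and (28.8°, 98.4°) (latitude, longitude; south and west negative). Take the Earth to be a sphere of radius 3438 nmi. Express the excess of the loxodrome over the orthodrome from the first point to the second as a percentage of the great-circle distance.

Great circle: σ = 0.9578 rad → d_gc = Rσ = 3292.8 nmi
Rhumb: Δφ = -0.3997, Δλ = -1.1990, Δψ = -0.5324, q = Δφ/Δψ = 0.7507 → d_rh = R√(Δφ²+q²Δλ²) = 3385.9 nmi
Excess = (3385.9 − 3292.8) / 3292.8 = 93.1 / 3292.8 = 2.83% ≈ 2.8%

2.8%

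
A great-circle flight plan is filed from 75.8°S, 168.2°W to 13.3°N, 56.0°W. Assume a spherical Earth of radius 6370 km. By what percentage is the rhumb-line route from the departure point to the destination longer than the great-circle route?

Great circle: σ = 1.8894 rad → d_gc = Rσ = 12035.4 km
Rhumb: Δφ = +1.5551, Δλ = +1.9583, Δψ = +2.3172, q = Δφ/Δψ = 0.6711 → d_rh = R√(Δφ²+q²Δλ²) = 12969.4 km
Excess = (12969.4 − 12035.4) / 12035.4 = 934.0 / 12035.4 = 7.76% ≈ 7.8%

7.8%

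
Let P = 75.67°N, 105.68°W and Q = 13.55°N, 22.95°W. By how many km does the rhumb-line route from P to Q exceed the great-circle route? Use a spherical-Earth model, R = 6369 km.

441 km

Great circle: cos σ = sin φ₁ sin φ₂ + cos φ₁ cos φ₂ cos Δλ,  σ = 1.3104 rad → d_gc = 8346.0 km
Rhumb line: Δψ = -1.8351, q = Δφ/Δψ = 0.5908, d_rh = R√(Δφ²+q²Δλ²) = 8786.6 km
Excess = 8786.6 − 8346.0 = 440.6 ≈ 441 km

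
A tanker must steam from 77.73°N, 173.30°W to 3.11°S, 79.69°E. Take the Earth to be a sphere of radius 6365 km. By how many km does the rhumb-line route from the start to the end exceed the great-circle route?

Great circle: cos σ = sin φ₁ sin φ₂ + cos φ₁ cos φ₂ cos Δλ,  σ = 1.6861 rad → d_gc = 10732.3 km
Rhumb line: Δψ = -2.2847, q = Δφ/Δψ = 0.6176, d_rh = R√(Δφ²+q²Δλ²) = 11599.4 km
Excess = 11599.4 − 10732.3 = 867.1 ≈ 867 km

867 km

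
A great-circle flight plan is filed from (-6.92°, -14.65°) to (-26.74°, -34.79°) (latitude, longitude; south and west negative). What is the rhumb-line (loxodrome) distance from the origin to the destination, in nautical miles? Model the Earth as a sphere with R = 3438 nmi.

1654 nmi

Rhumb course C = atan2(Δλ, Δψ) with Δψ = ln[tan(π/4+φ₂/2)/tan(π/4+φ₁/2)] = -0.3636, Δλ = -0.3515 → C = 224.03°
d = R·|Δφ| / |cos C| = 3438·0.34592 / 0.71892 = 1654 nmi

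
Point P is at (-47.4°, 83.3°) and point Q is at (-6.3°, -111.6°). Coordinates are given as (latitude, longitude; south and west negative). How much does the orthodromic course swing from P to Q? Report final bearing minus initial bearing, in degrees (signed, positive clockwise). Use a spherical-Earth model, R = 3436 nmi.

-149.7°

At departure: θ₁ = atan2(sin Δλ cos φ₂, cos φ₁ sin φ₂ − sin φ₁ cos φ₂ cos Δλ) = 161.89°
At arrival: θ₂ = atan2(sin Δλ cos φ₁, −cos φ₂ sin φ₁ + sin φ₂ cos φ₁ cos Δλ) = 12.22°
Δθ = θ₂ − θ₁ = -149.7°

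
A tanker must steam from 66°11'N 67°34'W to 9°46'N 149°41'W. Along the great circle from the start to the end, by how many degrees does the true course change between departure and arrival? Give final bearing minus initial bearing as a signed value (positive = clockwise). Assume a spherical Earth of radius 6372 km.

At departure: θ₁ = atan2(sin Δλ cos φ₂, cos φ₁ sin φ₂ − sin φ₁ cos φ₂ cos Δλ) = 266.77°
At arrival: θ₂ = atan2(sin Δλ cos φ₁, −cos φ₂ sin φ₁ + sin φ₂ cos φ₁ cos Δλ) = 204.15°
Δθ = θ₂ − θ₁ = -62.6°

-62.6°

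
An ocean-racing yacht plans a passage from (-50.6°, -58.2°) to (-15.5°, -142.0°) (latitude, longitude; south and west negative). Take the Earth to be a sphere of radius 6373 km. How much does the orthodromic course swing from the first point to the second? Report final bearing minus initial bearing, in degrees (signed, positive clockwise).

+54.3°

At departure: θ₁ = atan2(sin Δλ cos φ₂, cos φ₁ sin φ₂ − sin φ₁ cos φ₂ cos Δλ) = 264.68°
At arrival: θ₂ = atan2(sin Δλ cos φ₁, −cos φ₂ sin φ₁ + sin φ₂ cos φ₁ cos Δλ) = 319.02°
Δθ = θ₂ − θ₁ = +54.3°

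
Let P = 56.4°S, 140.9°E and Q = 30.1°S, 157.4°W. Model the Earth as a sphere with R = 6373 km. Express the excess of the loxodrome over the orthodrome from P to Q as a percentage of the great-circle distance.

Great circle: σ = 0.8702 rad → d_gc = Rσ = 5545.6 km
Rhumb: Δφ = +0.4590, Δλ = +1.0769, Δψ = +0.6463, q = Δφ/Δψ = 0.7103 → d_rh = R√(Δφ²+q²Δλ²) = 5684.8 km
Excess = (5684.8 − 5545.6) / 5545.6 = 139.2 / 5545.6 = 2.51% ≈ 2.5%

2.5%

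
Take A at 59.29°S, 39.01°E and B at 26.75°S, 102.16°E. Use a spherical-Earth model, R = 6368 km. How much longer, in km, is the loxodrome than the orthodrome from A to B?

Great circle: cos σ = sin φ₁ sin φ₂ + cos φ₁ cos φ₂ cos Δλ,  σ = 0.9361 rad → d_gc = 5960.9 km
Rhumb line: Δψ = +0.8076, q = Δφ/Δψ = 0.7032, d_rh = R√(Δφ²+q²Δλ²) = 6118.9 km
Excess = 6118.9 − 5960.9 = 158.0 ≈ 158 km

158 km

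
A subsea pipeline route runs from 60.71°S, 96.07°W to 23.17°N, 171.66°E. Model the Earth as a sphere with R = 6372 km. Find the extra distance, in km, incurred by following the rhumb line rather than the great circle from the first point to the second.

289 km

Great circle: cos σ = sin φ₁ sin φ₂ + cos φ₁ cos φ₂ cos Δλ,  σ = 1.9401 rad → d_gc = 12362.4 km
Rhumb line: Δψ = +1.7579, q = Δφ/Δψ = 0.8328, d_rh = R√(Δφ²+q²Δλ²) = 12651.2 km
Excess = 12651.2 − 12362.4 = 288.8 ≈ 289 km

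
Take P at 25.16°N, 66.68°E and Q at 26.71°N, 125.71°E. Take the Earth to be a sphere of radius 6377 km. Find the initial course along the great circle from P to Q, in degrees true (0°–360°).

N = sin Δλ·cos φ₂ = +0.7659;  D = cos φ₁ sin φ₂ − sin φ₁ cos φ₂ cos Δλ = +0.2114
initial course = atan2(N, D) = 74.57°

74.6°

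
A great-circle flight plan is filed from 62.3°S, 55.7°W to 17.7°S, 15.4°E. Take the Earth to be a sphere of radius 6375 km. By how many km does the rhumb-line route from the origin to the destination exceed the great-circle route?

232 km

Great circle: cos σ = sin φ₁ sin φ₂ + cos φ₁ cos φ₂ cos Δλ,  σ = 1.1455 rad → d_gc = 7302.3 km
Rhumb line: Δψ = +1.0862, q = Δφ/Δψ = 0.7166, d_rh = R√(Δφ²+q²Δλ²) = 7534.2 km
Excess = 7534.2 − 7302.3 = 231.9 ≈ 232 km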